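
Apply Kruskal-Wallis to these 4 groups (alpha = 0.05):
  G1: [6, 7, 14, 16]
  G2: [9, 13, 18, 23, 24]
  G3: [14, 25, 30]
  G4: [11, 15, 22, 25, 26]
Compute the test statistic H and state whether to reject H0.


Step 1: Combine all N = 17 observations and assign midranks.
sorted (value, group, rank): (6,G1,1), (7,G1,2), (9,G2,3), (11,G4,4), (13,G2,5), (14,G1,6.5), (14,G3,6.5), (15,G4,8), (16,G1,9), (18,G2,10), (22,G4,11), (23,G2,12), (24,G2,13), (25,G3,14.5), (25,G4,14.5), (26,G4,16), (30,G3,17)
Step 2: Sum ranks within each group.
R_1 = 18.5 (n_1 = 4)
R_2 = 43 (n_2 = 5)
R_3 = 38 (n_3 = 3)
R_4 = 53.5 (n_4 = 5)
Step 3: H = 12/(N(N+1)) * sum(R_i^2/n_i) - 3(N+1)
     = 12/(17*18) * (18.5^2/4 + 43^2/5 + 38^2/3 + 53.5^2/5) - 3*18
     = 0.039216 * 1509.15 - 54
     = 5.182190.
Step 4: Ties present; correction factor C = 1 - 12/(17^3 - 17) = 0.997549. Corrected H = 5.182190 / 0.997549 = 5.194922.
Step 5: Under H0, H ~ chi^2(3); p-value = 0.158068.
Step 6: alpha = 0.05. fail to reject H0.

H = 5.1949, df = 3, p = 0.158068, fail to reject H0.


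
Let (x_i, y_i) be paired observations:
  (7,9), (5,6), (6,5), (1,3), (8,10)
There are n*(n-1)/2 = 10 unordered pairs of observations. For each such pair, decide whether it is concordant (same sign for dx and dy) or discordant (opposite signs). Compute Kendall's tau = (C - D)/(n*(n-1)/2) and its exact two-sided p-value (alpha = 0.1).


Step 1: Enumerate the 10 unordered pairs (i,j) with i<j and classify each by sign(x_j-x_i) * sign(y_j-y_i).
  (1,2):dx=-2,dy=-3->C; (1,3):dx=-1,dy=-4->C; (1,4):dx=-6,dy=-6->C; (1,5):dx=+1,dy=+1->C
  (2,3):dx=+1,dy=-1->D; (2,4):dx=-4,dy=-3->C; (2,5):dx=+3,dy=+4->C; (3,4):dx=-5,dy=-2->C
  (3,5):dx=+2,dy=+5->C; (4,5):dx=+7,dy=+7->C
Step 2: C = 9, D = 1, total pairs = 10.
Step 3: tau = (C - D)/(n(n-1)/2) = (9 - 1)/10 = 0.800000.
Step 4: Exact two-sided p-value (enumerate n! = 120 permutations of y under H0): p = 0.083333.
Step 5: alpha = 0.1. reject H0.

tau_b = 0.8000 (C=9, D=1), p = 0.083333, reject H0.


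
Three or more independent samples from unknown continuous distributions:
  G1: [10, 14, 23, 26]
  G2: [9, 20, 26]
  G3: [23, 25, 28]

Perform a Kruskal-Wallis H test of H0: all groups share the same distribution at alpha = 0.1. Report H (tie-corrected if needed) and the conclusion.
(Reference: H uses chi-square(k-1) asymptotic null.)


Step 1: Combine all N = 10 observations and assign midranks.
sorted (value, group, rank): (9,G2,1), (10,G1,2), (14,G1,3), (20,G2,4), (23,G1,5.5), (23,G3,5.5), (25,G3,7), (26,G1,8.5), (26,G2,8.5), (28,G3,10)
Step 2: Sum ranks within each group.
R_1 = 19 (n_1 = 4)
R_2 = 13.5 (n_2 = 3)
R_3 = 22.5 (n_3 = 3)
Step 3: H = 12/(N(N+1)) * sum(R_i^2/n_i) - 3(N+1)
     = 12/(10*11) * (19^2/4 + 13.5^2/3 + 22.5^2/3) - 3*11
     = 0.109091 * 319.75 - 33
     = 1.881818.
Step 4: Ties present; correction factor C = 1 - 12/(10^3 - 10) = 0.987879. Corrected H = 1.881818 / 0.987879 = 1.904908.
Step 5: Under H0, H ~ chi^2(2); p-value = 0.385793.
Step 6: alpha = 0.1. fail to reject H0.

H = 1.9049, df = 2, p = 0.385793, fail to reject H0.


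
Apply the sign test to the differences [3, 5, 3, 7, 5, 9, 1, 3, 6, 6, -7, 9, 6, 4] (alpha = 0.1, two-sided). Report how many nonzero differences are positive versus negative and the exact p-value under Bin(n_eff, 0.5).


Step 1: Discard zero differences. Original n = 14; n_eff = number of nonzero differences = 14.
Nonzero differences (with sign): +3, +5, +3, +7, +5, +9, +1, +3, +6, +6, -7, +9, +6, +4
Step 2: Count signs: positive = 13, negative = 1.
Step 3: Under H0: P(positive) = 0.5, so the number of positives S ~ Bin(14, 0.5).
Step 4: Two-sided exact p-value = sum of Bin(14,0.5) probabilities at or below the observed probability = 0.001831.
Step 5: alpha = 0.1. reject H0.

n_eff = 14, pos = 13, neg = 1, p = 0.001831, reject H0.


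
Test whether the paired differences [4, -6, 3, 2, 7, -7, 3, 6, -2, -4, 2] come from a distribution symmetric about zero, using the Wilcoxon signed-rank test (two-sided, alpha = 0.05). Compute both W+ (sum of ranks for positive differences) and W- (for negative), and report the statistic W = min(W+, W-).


Step 1: Drop any zero differences (none here) and take |d_i|.
|d| = [4, 6, 3, 2, 7, 7, 3, 6, 2, 4, 2]
Step 2: Midrank |d_i| (ties get averaged ranks).
ranks: |4|->6.5, |6|->8.5, |3|->4.5, |2|->2, |7|->10.5, |7|->10.5, |3|->4.5, |6|->8.5, |2|->2, |4|->6.5, |2|->2
Step 3: Attach original signs; sum ranks with positive sign and with negative sign.
W+ = 6.5 + 4.5 + 2 + 10.5 + 4.5 + 8.5 + 2 = 38.5
W- = 8.5 + 10.5 + 2 + 6.5 = 27.5
(Check: W+ + W- = 66 should equal n(n+1)/2 = 66.)
Step 4: Test statistic W = min(W+, W-) = 27.5.
Step 5: Ties in |d|, so use the tie-corrected normal approximation.
        E[W] = n(n+1)/4 = 11*12/4 = 33.
        Tie groups: |d|=2 (t=3), |d|=3 (t=2), |d|=4 (t=2), |d|=6 (t=2), |d|=7 (t=2); sum(t^3 - t) = 48.
        Var[W] = n(n+1)(2n+1)/24 - sum(t^3-t)/48 = 3036/24 - 48/48 = 125.5.
        z = (W - E[W]) / sqrt(Var[W]) = (27.5 - 33) / 11.2027 = -0.4910.
        Two-sided p = 2*Phi(z) = 0.623459.
Step 6: alpha = 0.05. fail to reject H0.

W+ = 38.5, W- = 27.5, W = min = 27.5, p = 0.623459, fail to reject H0.


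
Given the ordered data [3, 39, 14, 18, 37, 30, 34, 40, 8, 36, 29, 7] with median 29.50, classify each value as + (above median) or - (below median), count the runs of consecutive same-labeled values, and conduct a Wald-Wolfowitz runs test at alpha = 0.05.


Step 1: Compute median = 29.50; label A = above, B = below.
Labels in order: BABBAAAABABB  (n_A = 6, n_B = 6)
Step 2: Count runs R = 7.
Step 3: Under H0 (random ordering), E[R] = 2*n_A*n_B/(n_A+n_B) + 1 = 2*6*6/12 + 1 = 7.0000.
        Var[R] = 2*n_A*n_B*(2*n_A*n_B - n_A - n_B) / ((n_A+n_B)^2 * (n_A+n_B-1)) = 4320/1584 = 2.7273.
        SD[R] = 1.6514.
Step 4: R = E[R], so z = 0 with no continuity correction.
Step 5: Two-sided p-value via normal approximation = 2*(1 - Phi(|z|)) = 1.000000.
Step 6: alpha = 0.05. fail to reject H0.

R = 7, z = 0.0000, p = 1.000000, fail to reject H0.


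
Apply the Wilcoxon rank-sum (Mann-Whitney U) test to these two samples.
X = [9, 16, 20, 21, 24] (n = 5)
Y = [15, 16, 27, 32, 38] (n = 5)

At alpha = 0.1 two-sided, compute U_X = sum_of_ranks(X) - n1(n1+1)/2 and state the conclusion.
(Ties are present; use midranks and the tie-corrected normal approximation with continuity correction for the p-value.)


Step 1: Combine and sort all 10 observations; assign midranks.
sorted (value, group): (9,X), (15,Y), (16,X), (16,Y), (20,X), (21,X), (24,X), (27,Y), (32,Y), (38,Y)
ranks: 9->1, 15->2, 16->3.5, 16->3.5, 20->5, 21->6, 24->7, 27->8, 32->9, 38->10
Step 2: Rank sum for X: R1 = 1 + 3.5 + 5 + 6 + 7 = 22.5.
Step 3: U_X = R1 - n1(n1+1)/2 = 22.5 - 5*6/2 = 22.5 - 15 = 7.5.
       U_Y = n1*n2 - U_X = 25 - 7.5 = 17.5.
Step 4: Ties are present, so use the tie-corrected normal approximation (with continuity correction) for the p-value.
Step 5: p-value = 0.345742; compare to alpha = 0.1. fail to reject H0.

U_X = 7.5, p = 0.345742, fail to reject H0 at alpha = 0.1.


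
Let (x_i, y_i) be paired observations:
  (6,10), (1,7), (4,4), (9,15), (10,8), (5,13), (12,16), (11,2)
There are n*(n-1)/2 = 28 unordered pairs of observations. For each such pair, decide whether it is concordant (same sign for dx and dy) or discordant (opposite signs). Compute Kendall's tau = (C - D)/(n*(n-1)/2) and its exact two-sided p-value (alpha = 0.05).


Step 1: Enumerate the 28 unordered pairs (i,j) with i<j and classify each by sign(x_j-x_i) * sign(y_j-y_i).
  (1,2):dx=-5,dy=-3->C; (1,3):dx=-2,dy=-6->C; (1,4):dx=+3,dy=+5->C; (1,5):dx=+4,dy=-2->D
  (1,6):dx=-1,dy=+3->D; (1,7):dx=+6,dy=+6->C; (1,8):dx=+5,dy=-8->D; (2,3):dx=+3,dy=-3->D
  (2,4):dx=+8,dy=+8->C; (2,5):dx=+9,dy=+1->C; (2,6):dx=+4,dy=+6->C; (2,7):dx=+11,dy=+9->C
  (2,8):dx=+10,dy=-5->D; (3,4):dx=+5,dy=+11->C; (3,5):dx=+6,dy=+4->C; (3,6):dx=+1,dy=+9->C
  (3,7):dx=+8,dy=+12->C; (3,8):dx=+7,dy=-2->D; (4,5):dx=+1,dy=-7->D; (4,6):dx=-4,dy=-2->C
  (4,7):dx=+3,dy=+1->C; (4,8):dx=+2,dy=-13->D; (5,6):dx=-5,dy=+5->D; (5,7):dx=+2,dy=+8->C
  (5,8):dx=+1,dy=-6->D; (6,7):dx=+7,dy=+3->C; (6,8):dx=+6,dy=-11->D; (7,8):dx=-1,dy=-14->C
Step 2: C = 17, D = 11, total pairs = 28.
Step 3: tau = (C - D)/(n(n-1)/2) = (17 - 11)/28 = 0.214286.
Step 4: Exact two-sided p-value (enumerate n! = 40320 permutations of y under H0): p = 0.548413.
Step 5: alpha = 0.05. fail to reject H0.

tau_b = 0.2143 (C=17, D=11), p = 0.548413, fail to reject H0.


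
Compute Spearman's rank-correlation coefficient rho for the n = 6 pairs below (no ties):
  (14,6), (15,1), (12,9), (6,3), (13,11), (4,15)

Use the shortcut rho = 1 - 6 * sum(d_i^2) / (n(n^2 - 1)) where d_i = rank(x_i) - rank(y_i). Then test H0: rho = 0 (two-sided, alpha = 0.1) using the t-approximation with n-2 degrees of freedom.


Step 1: Rank x and y separately (midranks; no ties here).
rank(x): 14->5, 15->6, 12->3, 6->2, 13->4, 4->1
rank(y): 6->3, 1->1, 9->4, 3->2, 11->5, 15->6
Step 2: d_i = R_x(i) - R_y(i); compute d_i^2.
  (5-3)^2=4, (6-1)^2=25, (3-4)^2=1, (2-2)^2=0, (4-5)^2=1, (1-6)^2=25
sum(d^2) = 56.
Step 3: rho = 1 - 6*56 / (6*(6^2 - 1)) = 1 - 336/210 = -0.600000.
Step 4: Under H0, t = rho * sqrt((n-2)/(1-rho^2)) = -1.5000 ~ t(4).
Step 5: Two-sided p-value from the t-distribution with 4 df = 0.208000.
Step 6: alpha = 0.1. fail to reject H0.

rho = -0.6000, p = 0.208000, fail to reject H0 at alpha = 0.1.


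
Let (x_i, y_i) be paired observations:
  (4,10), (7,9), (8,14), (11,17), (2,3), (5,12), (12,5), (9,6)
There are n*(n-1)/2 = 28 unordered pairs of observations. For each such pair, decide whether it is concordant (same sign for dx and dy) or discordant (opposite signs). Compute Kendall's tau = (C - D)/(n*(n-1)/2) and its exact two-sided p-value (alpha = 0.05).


Step 1: Enumerate the 28 unordered pairs (i,j) with i<j and classify each by sign(x_j-x_i) * sign(y_j-y_i).
  (1,2):dx=+3,dy=-1->D; (1,3):dx=+4,dy=+4->C; (1,4):dx=+7,dy=+7->C; (1,5):dx=-2,dy=-7->C
  (1,6):dx=+1,dy=+2->C; (1,7):dx=+8,dy=-5->D; (1,8):dx=+5,dy=-4->D; (2,3):dx=+1,dy=+5->C
  (2,4):dx=+4,dy=+8->C; (2,5):dx=-5,dy=-6->C; (2,6):dx=-2,dy=+3->D; (2,7):dx=+5,dy=-4->D
  (2,8):dx=+2,dy=-3->D; (3,4):dx=+3,dy=+3->C; (3,5):dx=-6,dy=-11->C; (3,6):dx=-3,dy=-2->C
  (3,7):dx=+4,dy=-9->D; (3,8):dx=+1,dy=-8->D; (4,5):dx=-9,dy=-14->C; (4,6):dx=-6,dy=-5->C
  (4,7):dx=+1,dy=-12->D; (4,8):dx=-2,dy=-11->C; (5,6):dx=+3,dy=+9->C; (5,7):dx=+10,dy=+2->C
  (5,8):dx=+7,dy=+3->C; (6,7):dx=+7,dy=-7->D; (6,8):dx=+4,dy=-6->D; (7,8):dx=-3,dy=+1->D
Step 2: C = 16, D = 12, total pairs = 28.
Step 3: tau = (C - D)/(n(n-1)/2) = (16 - 12)/28 = 0.142857.
Step 4: Exact two-sided p-value (enumerate n! = 40320 permutations of y under H0): p = 0.719544.
Step 5: alpha = 0.05. fail to reject H0.

tau_b = 0.1429 (C=16, D=12), p = 0.719544, fail to reject H0.


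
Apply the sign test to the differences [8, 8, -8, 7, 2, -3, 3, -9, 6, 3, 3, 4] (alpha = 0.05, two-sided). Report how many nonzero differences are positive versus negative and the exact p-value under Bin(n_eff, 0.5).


Step 1: Discard zero differences. Original n = 12; n_eff = number of nonzero differences = 12.
Nonzero differences (with sign): +8, +8, -8, +7, +2, -3, +3, -9, +6, +3, +3, +4
Step 2: Count signs: positive = 9, negative = 3.
Step 3: Under H0: P(positive) = 0.5, so the number of positives S ~ Bin(12, 0.5).
Step 4: Two-sided exact p-value = sum of Bin(12,0.5) probabilities at or below the observed probability = 0.145996.
Step 5: alpha = 0.05. fail to reject H0.

n_eff = 12, pos = 9, neg = 3, p = 0.145996, fail to reject H0.


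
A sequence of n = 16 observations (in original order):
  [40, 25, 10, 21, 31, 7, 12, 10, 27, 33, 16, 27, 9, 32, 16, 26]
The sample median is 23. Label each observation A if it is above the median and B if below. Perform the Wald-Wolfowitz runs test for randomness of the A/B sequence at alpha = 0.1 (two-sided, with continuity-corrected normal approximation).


Step 1: Compute median = 23; label A = above, B = below.
Labels in order: AABBABBBAABABABA  (n_A = 8, n_B = 8)
Step 2: Count runs R = 11.
Step 3: Under H0 (random ordering), E[R] = 2*n_A*n_B/(n_A+n_B) + 1 = 2*8*8/16 + 1 = 9.0000.
        Var[R] = 2*n_A*n_B*(2*n_A*n_B - n_A - n_B) / ((n_A+n_B)^2 * (n_A+n_B-1)) = 14336/3840 = 3.7333.
        SD[R] = 1.9322.
Step 4: Continuity-corrected z = (R - 0.5 - E[R]) / SD[R] = (11 - 0.5 - 9.0000) / 1.9322 = 0.7763.
Step 5: Two-sided p-value via normal approximation = 2*(1 - Phi(|z|)) = 0.437558.
Step 6: alpha = 0.1. fail to reject H0.

R = 11, z = 0.7763, p = 0.437558, fail to reject H0.


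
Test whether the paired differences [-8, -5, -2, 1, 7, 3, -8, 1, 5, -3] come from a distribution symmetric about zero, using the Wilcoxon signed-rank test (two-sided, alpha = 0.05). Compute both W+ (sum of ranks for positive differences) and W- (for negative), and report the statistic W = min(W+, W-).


Step 1: Drop any zero differences (none here) and take |d_i|.
|d| = [8, 5, 2, 1, 7, 3, 8, 1, 5, 3]
Step 2: Midrank |d_i| (ties get averaged ranks).
ranks: |8|->9.5, |5|->6.5, |2|->3, |1|->1.5, |7|->8, |3|->4.5, |8|->9.5, |1|->1.5, |5|->6.5, |3|->4.5
Step 3: Attach original signs; sum ranks with positive sign and with negative sign.
W+ = 1.5 + 8 + 4.5 + 1.5 + 6.5 = 22
W- = 9.5 + 6.5 + 3 + 9.5 + 4.5 = 33
(Check: W+ + W- = 55 should equal n(n+1)/2 = 55.)
Step 4: Test statistic W = min(W+, W-) = 22.
Step 5: Ties in |d|, so use the tie-corrected normal approximation.
        E[W] = n(n+1)/4 = 10*11/4 = 27.5.
        Tie groups: |d|=1 (t=2), |d|=3 (t=2), |d|=5 (t=2), |d|=8 (t=2); sum(t^3 - t) = 24.
        Var[W] = n(n+1)(2n+1)/24 - sum(t^3-t)/48 = 2310/24 - 24/48 = 95.75.
        z = (W - E[W]) / sqrt(Var[W]) = (22 - 27.5) / 9.7852 = -0.5621.
        Two-sided p = 2*Phi(z) = 0.574066.
Step 6: alpha = 0.05. fail to reject H0.

W+ = 22, W- = 33, W = min = 22, p = 0.574066, fail to reject H0.


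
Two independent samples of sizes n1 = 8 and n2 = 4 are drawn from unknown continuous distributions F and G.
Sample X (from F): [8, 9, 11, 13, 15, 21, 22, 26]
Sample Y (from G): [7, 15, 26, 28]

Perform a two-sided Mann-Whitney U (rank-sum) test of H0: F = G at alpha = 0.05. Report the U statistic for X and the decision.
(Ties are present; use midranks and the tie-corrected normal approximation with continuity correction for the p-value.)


Step 1: Combine and sort all 12 observations; assign midranks.
sorted (value, group): (7,Y), (8,X), (9,X), (11,X), (13,X), (15,X), (15,Y), (21,X), (22,X), (26,X), (26,Y), (28,Y)
ranks: 7->1, 8->2, 9->3, 11->4, 13->5, 15->6.5, 15->6.5, 21->8, 22->9, 26->10.5, 26->10.5, 28->12
Step 2: Rank sum for X: R1 = 2 + 3 + 4 + 5 + 6.5 + 8 + 9 + 10.5 = 48.
Step 3: U_X = R1 - n1(n1+1)/2 = 48 - 8*9/2 = 48 - 36 = 12.
       U_Y = n1*n2 - U_X = 32 - 12 = 20.
Step 4: Ties are present, so use the tie-corrected normal approximation (with continuity correction) for the p-value.
Step 5: p-value = 0.550818; compare to alpha = 0.05. fail to reject H0.

U_X = 12, p = 0.550818, fail to reject H0 at alpha = 0.05.


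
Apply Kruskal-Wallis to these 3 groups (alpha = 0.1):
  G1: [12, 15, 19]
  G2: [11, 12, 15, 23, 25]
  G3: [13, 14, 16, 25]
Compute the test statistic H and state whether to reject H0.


Step 1: Combine all N = 12 observations and assign midranks.
sorted (value, group, rank): (11,G2,1), (12,G1,2.5), (12,G2,2.5), (13,G3,4), (14,G3,5), (15,G1,6.5), (15,G2,6.5), (16,G3,8), (19,G1,9), (23,G2,10), (25,G2,11.5), (25,G3,11.5)
Step 2: Sum ranks within each group.
R_1 = 18 (n_1 = 3)
R_2 = 31.5 (n_2 = 5)
R_3 = 28.5 (n_3 = 4)
Step 3: H = 12/(N(N+1)) * sum(R_i^2/n_i) - 3(N+1)
     = 12/(12*13) * (18^2/3 + 31.5^2/5 + 28.5^2/4) - 3*13
     = 0.076923 * 509.512 - 39
     = 0.193269.
Step 4: Ties present; correction factor C = 1 - 18/(12^3 - 12) = 0.989510. Corrected H = 0.193269 / 0.989510 = 0.195318.
Step 5: Under H0, H ~ chi^2(2); p-value = 0.906958.
Step 6: alpha = 0.1. fail to reject H0.

H = 0.1953, df = 2, p = 0.906958, fail to reject H0.


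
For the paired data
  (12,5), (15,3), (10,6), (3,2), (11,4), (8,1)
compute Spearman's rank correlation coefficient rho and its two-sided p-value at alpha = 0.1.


Step 1: Rank x and y separately (midranks; no ties here).
rank(x): 12->5, 15->6, 10->3, 3->1, 11->4, 8->2
rank(y): 5->5, 3->3, 6->6, 2->2, 4->4, 1->1
Step 2: d_i = R_x(i) - R_y(i); compute d_i^2.
  (5-5)^2=0, (6-3)^2=9, (3-6)^2=9, (1-2)^2=1, (4-4)^2=0, (2-1)^2=1
sum(d^2) = 20.
Step 3: rho = 1 - 6*20 / (6*(6^2 - 1)) = 1 - 120/210 = 0.428571.
Step 4: Under H0, t = rho * sqrt((n-2)/(1-rho^2)) = 0.9487 ~ t(4).
Step 5: Two-sided p-value from the t-distribution with 4 df = 0.396501.
Step 6: alpha = 0.1. fail to reject H0.

rho = 0.4286, p = 0.396501, fail to reject H0 at alpha = 0.1.


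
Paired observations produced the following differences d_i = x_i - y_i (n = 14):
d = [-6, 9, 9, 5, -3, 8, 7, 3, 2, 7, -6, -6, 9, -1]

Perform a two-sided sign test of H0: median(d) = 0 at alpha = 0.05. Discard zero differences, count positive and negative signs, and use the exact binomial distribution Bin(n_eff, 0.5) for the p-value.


Step 1: Discard zero differences. Original n = 14; n_eff = number of nonzero differences = 14.
Nonzero differences (with sign): -6, +9, +9, +5, -3, +8, +7, +3, +2, +7, -6, -6, +9, -1
Step 2: Count signs: positive = 9, negative = 5.
Step 3: Under H0: P(positive) = 0.5, so the number of positives S ~ Bin(14, 0.5).
Step 4: Two-sided exact p-value = sum of Bin(14,0.5) probabilities at or below the observed probability = 0.423950.
Step 5: alpha = 0.05. fail to reject H0.

n_eff = 14, pos = 9, neg = 5, p = 0.423950, fail to reject H0.


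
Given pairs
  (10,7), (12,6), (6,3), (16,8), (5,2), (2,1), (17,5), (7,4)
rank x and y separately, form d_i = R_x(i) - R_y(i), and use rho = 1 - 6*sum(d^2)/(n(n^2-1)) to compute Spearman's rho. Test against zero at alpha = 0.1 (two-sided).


Step 1: Rank x and y separately (midranks; no ties here).
rank(x): 10->5, 12->6, 6->3, 16->7, 5->2, 2->1, 17->8, 7->4
rank(y): 7->7, 6->6, 3->3, 8->8, 2->2, 1->1, 5->5, 4->4
Step 2: d_i = R_x(i) - R_y(i); compute d_i^2.
  (5-7)^2=4, (6-6)^2=0, (3-3)^2=0, (7-8)^2=1, (2-2)^2=0, (1-1)^2=0, (8-5)^2=9, (4-4)^2=0
sum(d^2) = 14.
Step 3: rho = 1 - 6*14 / (8*(8^2 - 1)) = 1 - 84/504 = 0.833333.
Step 4: Under H0, t = rho * sqrt((n-2)/(1-rho^2)) = 3.6927 ~ t(6).
Step 5: Two-sided p-value from the t-distribution with 6 df = 0.010176.
Step 6: alpha = 0.1. reject H0.

rho = 0.8333, p = 0.010176, reject H0 at alpha = 0.1.


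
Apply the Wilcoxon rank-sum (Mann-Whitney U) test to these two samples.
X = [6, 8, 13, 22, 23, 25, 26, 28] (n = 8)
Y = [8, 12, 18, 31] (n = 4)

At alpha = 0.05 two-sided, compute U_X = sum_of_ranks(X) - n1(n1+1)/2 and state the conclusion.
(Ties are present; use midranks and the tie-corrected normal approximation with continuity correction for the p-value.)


Step 1: Combine and sort all 12 observations; assign midranks.
sorted (value, group): (6,X), (8,X), (8,Y), (12,Y), (13,X), (18,Y), (22,X), (23,X), (25,X), (26,X), (28,X), (31,Y)
ranks: 6->1, 8->2.5, 8->2.5, 12->4, 13->5, 18->6, 22->7, 23->8, 25->9, 26->10, 28->11, 31->12
Step 2: Rank sum for X: R1 = 1 + 2.5 + 5 + 7 + 8 + 9 + 10 + 11 = 53.5.
Step 3: U_X = R1 - n1(n1+1)/2 = 53.5 - 8*9/2 = 53.5 - 36 = 17.5.
       U_Y = n1*n2 - U_X = 32 - 17.5 = 14.5.
Step 4: Ties are present, so use the tie-corrected normal approximation (with continuity correction) for the p-value.
Step 5: p-value = 0.864901; compare to alpha = 0.05. fail to reject H0.

U_X = 17.5, p = 0.864901, fail to reject H0 at alpha = 0.05.


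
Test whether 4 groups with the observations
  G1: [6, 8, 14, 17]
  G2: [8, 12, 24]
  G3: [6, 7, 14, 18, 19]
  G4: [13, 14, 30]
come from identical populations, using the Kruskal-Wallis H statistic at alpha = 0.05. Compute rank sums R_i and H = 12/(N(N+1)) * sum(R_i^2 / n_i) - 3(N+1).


Step 1: Combine all N = 15 observations and assign midranks.
sorted (value, group, rank): (6,G1,1.5), (6,G3,1.5), (7,G3,3), (8,G1,4.5), (8,G2,4.5), (12,G2,6), (13,G4,7), (14,G1,9), (14,G3,9), (14,G4,9), (17,G1,11), (18,G3,12), (19,G3,13), (24,G2,14), (30,G4,15)
Step 2: Sum ranks within each group.
R_1 = 26 (n_1 = 4)
R_2 = 24.5 (n_2 = 3)
R_3 = 38.5 (n_3 = 5)
R_4 = 31 (n_4 = 3)
Step 3: H = 12/(N(N+1)) * sum(R_i^2/n_i) - 3(N+1)
     = 12/(15*16) * (26^2/4 + 24.5^2/3 + 38.5^2/5 + 31^2/3) - 3*16
     = 0.050000 * 985.867 - 48
     = 1.293333.
Step 4: Ties present; correction factor C = 1 - 36/(15^3 - 15) = 0.989286. Corrected H = 1.293333 / 0.989286 = 1.307341.
Step 5: Under H0, H ~ chi^2(3); p-value = 0.727391.
Step 6: alpha = 0.05. fail to reject H0.

H = 1.3073, df = 3, p = 0.727391, fail to reject H0.


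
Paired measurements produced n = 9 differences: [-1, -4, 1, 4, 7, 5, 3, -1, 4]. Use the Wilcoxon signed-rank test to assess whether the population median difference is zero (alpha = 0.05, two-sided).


Step 1: Drop any zero differences (none here) and take |d_i|.
|d| = [1, 4, 1, 4, 7, 5, 3, 1, 4]
Step 2: Midrank |d_i| (ties get averaged ranks).
ranks: |1|->2, |4|->6, |1|->2, |4|->6, |7|->9, |5|->8, |3|->4, |1|->2, |4|->6
Step 3: Attach original signs; sum ranks with positive sign and with negative sign.
W+ = 2 + 6 + 9 + 8 + 4 + 6 = 35
W- = 2 + 6 + 2 = 10
(Check: W+ + W- = 45 should equal n(n+1)/2 = 45.)
Step 4: Test statistic W = min(W+, W-) = 10.
Step 5: Ties in |d|, so use the tie-corrected normal approximation.
        E[W] = n(n+1)/4 = 9*10/4 = 22.5.
        Tie groups: |d|=1 (t=3), |d|=4 (t=3); sum(t^3 - t) = 48.
        Var[W] = n(n+1)(2n+1)/24 - sum(t^3-t)/48 = 1710/24 - 48/48 = 70.25.
        z = (W - E[W]) / sqrt(Var[W]) = (10 - 22.5) / 8.3815 = -1.4914.
        Two-sided p = 2*Phi(z) = 0.135863.
Step 6: alpha = 0.05. fail to reject H0.

W+ = 35, W- = 10, W = min = 10, p = 0.135863, fail to reject H0.


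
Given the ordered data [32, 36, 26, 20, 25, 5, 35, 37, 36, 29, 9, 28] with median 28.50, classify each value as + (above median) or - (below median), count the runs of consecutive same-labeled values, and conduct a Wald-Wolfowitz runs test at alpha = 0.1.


Step 1: Compute median = 28.50; label A = above, B = below.
Labels in order: AABBBBAAAABB  (n_A = 6, n_B = 6)
Step 2: Count runs R = 4.
Step 3: Under H0 (random ordering), E[R] = 2*n_A*n_B/(n_A+n_B) + 1 = 2*6*6/12 + 1 = 7.0000.
        Var[R] = 2*n_A*n_B*(2*n_A*n_B - n_A - n_B) / ((n_A+n_B)^2 * (n_A+n_B-1)) = 4320/1584 = 2.7273.
        SD[R] = 1.6514.
Step 4: Continuity-corrected z = (R + 0.5 - E[R]) / SD[R] = (4 + 0.5 - 7.0000) / 1.6514 = -1.5138.
Step 5: Two-sided p-value via normal approximation = 2*(1 - Phi(|z|)) = 0.130070.
Step 6: alpha = 0.1. fail to reject H0.

R = 4, z = -1.5138, p = 0.130070, fail to reject H0.


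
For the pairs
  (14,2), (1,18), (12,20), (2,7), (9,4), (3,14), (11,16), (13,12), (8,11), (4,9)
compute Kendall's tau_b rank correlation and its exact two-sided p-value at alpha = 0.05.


Step 1: Enumerate the 45 unordered pairs (i,j) with i<j and classify each by sign(x_j-x_i) * sign(y_j-y_i).
  (1,2):dx=-13,dy=+16->D; (1,3):dx=-2,dy=+18->D; (1,4):dx=-12,dy=+5->D; (1,5):dx=-5,dy=+2->D
  (1,6):dx=-11,dy=+12->D; (1,7):dx=-3,dy=+14->D; (1,8):dx=-1,dy=+10->D; (1,9):dx=-6,dy=+9->D
  (1,10):dx=-10,dy=+7->D; (2,3):dx=+11,dy=+2->C; (2,4):dx=+1,dy=-11->D; (2,5):dx=+8,dy=-14->D
  (2,6):dx=+2,dy=-4->D; (2,7):dx=+10,dy=-2->D; (2,8):dx=+12,dy=-6->D; (2,9):dx=+7,dy=-7->D
  (2,10):dx=+3,dy=-9->D; (3,4):dx=-10,dy=-13->C; (3,5):dx=-3,dy=-16->C; (3,6):dx=-9,dy=-6->C
  (3,7):dx=-1,dy=-4->C; (3,8):dx=+1,dy=-8->D; (3,9):dx=-4,dy=-9->C; (3,10):dx=-8,dy=-11->C
  (4,5):dx=+7,dy=-3->D; (4,6):dx=+1,dy=+7->C; (4,7):dx=+9,dy=+9->C; (4,8):dx=+11,dy=+5->C
  (4,9):dx=+6,dy=+4->C; (4,10):dx=+2,dy=+2->C; (5,6):dx=-6,dy=+10->D; (5,7):dx=+2,dy=+12->C
  (5,8):dx=+4,dy=+8->C; (5,9):dx=-1,dy=+7->D; (5,10):dx=-5,dy=+5->D; (6,7):dx=+8,dy=+2->C
  (6,8):dx=+10,dy=-2->D; (6,9):dx=+5,dy=-3->D; (6,10):dx=+1,dy=-5->D; (7,8):dx=+2,dy=-4->D
  (7,9):dx=-3,dy=-5->C; (7,10):dx=-7,dy=-7->C; (8,9):dx=-5,dy=-1->C; (8,10):dx=-9,dy=-3->C
  (9,10):dx=-4,dy=-2->C
Step 2: C = 20, D = 25, total pairs = 45.
Step 3: tau = (C - D)/(n(n-1)/2) = (20 - 25)/45 = -0.111111.
Step 4: Exact two-sided p-value (enumerate n! = 3628800 permutations of y under H0): p = 0.727490.
Step 5: alpha = 0.05. fail to reject H0.

tau_b = -0.1111 (C=20, D=25), p = 0.727490, fail to reject H0.


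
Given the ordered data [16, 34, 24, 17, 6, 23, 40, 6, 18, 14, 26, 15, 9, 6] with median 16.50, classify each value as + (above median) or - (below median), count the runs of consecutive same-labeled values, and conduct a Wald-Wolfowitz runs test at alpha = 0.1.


Step 1: Compute median = 16.50; label A = above, B = below.
Labels in order: BAAABAABABABBB  (n_A = 7, n_B = 7)
Step 2: Count runs R = 9.
Step 3: Under H0 (random ordering), E[R] = 2*n_A*n_B/(n_A+n_B) + 1 = 2*7*7/14 + 1 = 8.0000.
        Var[R] = 2*n_A*n_B*(2*n_A*n_B - n_A - n_B) / ((n_A+n_B)^2 * (n_A+n_B-1)) = 8232/2548 = 3.2308.
        SD[R] = 1.7974.
Step 4: Continuity-corrected z = (R - 0.5 - E[R]) / SD[R] = (9 - 0.5 - 8.0000) / 1.7974 = 0.2782.
Step 5: Two-sided p-value via normal approximation = 2*(1 - Phi(|z|)) = 0.780879.
Step 6: alpha = 0.1. fail to reject H0.

R = 9, z = 0.2782, p = 0.780879, fail to reject H0.


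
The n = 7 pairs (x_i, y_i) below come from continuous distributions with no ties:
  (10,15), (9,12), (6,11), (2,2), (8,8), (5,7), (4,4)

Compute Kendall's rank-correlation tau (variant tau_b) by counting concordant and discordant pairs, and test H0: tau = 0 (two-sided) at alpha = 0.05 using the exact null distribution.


Step 1: Enumerate the 21 unordered pairs (i,j) with i<j and classify each by sign(x_j-x_i) * sign(y_j-y_i).
  (1,2):dx=-1,dy=-3->C; (1,3):dx=-4,dy=-4->C; (1,4):dx=-8,dy=-13->C; (1,5):dx=-2,dy=-7->C
  (1,6):dx=-5,dy=-8->C; (1,7):dx=-6,dy=-11->C; (2,3):dx=-3,dy=-1->C; (2,4):dx=-7,dy=-10->C
  (2,5):dx=-1,dy=-4->C; (2,6):dx=-4,dy=-5->C; (2,7):dx=-5,dy=-8->C; (3,4):dx=-4,dy=-9->C
  (3,5):dx=+2,dy=-3->D; (3,6):dx=-1,dy=-4->C; (3,7):dx=-2,dy=-7->C; (4,5):dx=+6,dy=+6->C
  (4,6):dx=+3,dy=+5->C; (4,7):dx=+2,dy=+2->C; (5,6):dx=-3,dy=-1->C; (5,7):dx=-4,dy=-4->C
  (6,7):dx=-1,dy=-3->C
Step 2: C = 20, D = 1, total pairs = 21.
Step 3: tau = (C - D)/(n(n-1)/2) = (20 - 1)/21 = 0.904762.
Step 4: Exact two-sided p-value (enumerate n! = 5040 permutations of y under H0): p = 0.002778.
Step 5: alpha = 0.05. reject H0.

tau_b = 0.9048 (C=20, D=1), p = 0.002778, reject H0.


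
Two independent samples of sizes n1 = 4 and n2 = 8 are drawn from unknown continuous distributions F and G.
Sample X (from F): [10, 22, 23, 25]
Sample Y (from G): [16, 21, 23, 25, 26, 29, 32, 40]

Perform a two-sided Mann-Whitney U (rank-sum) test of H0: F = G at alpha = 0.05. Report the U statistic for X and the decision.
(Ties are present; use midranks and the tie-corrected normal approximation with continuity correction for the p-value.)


Step 1: Combine and sort all 12 observations; assign midranks.
sorted (value, group): (10,X), (16,Y), (21,Y), (22,X), (23,X), (23,Y), (25,X), (25,Y), (26,Y), (29,Y), (32,Y), (40,Y)
ranks: 10->1, 16->2, 21->3, 22->4, 23->5.5, 23->5.5, 25->7.5, 25->7.5, 26->9, 29->10, 32->11, 40->12
Step 2: Rank sum for X: R1 = 1 + 4 + 5.5 + 7.5 = 18.
Step 3: U_X = R1 - n1(n1+1)/2 = 18 - 4*5/2 = 18 - 10 = 8.
       U_Y = n1*n2 - U_X = 32 - 8 = 24.
Step 4: Ties are present, so use the tie-corrected normal approximation (with continuity correction) for the p-value.
Step 5: p-value = 0.201148; compare to alpha = 0.05. fail to reject H0.

U_X = 8, p = 0.201148, fail to reject H0 at alpha = 0.05.


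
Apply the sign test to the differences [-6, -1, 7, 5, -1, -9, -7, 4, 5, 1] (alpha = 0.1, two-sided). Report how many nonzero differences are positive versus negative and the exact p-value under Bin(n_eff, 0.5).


Step 1: Discard zero differences. Original n = 10; n_eff = number of nonzero differences = 10.
Nonzero differences (with sign): -6, -1, +7, +5, -1, -9, -7, +4, +5, +1
Step 2: Count signs: positive = 5, negative = 5.
Step 3: Under H0: P(positive) = 0.5, so the number of positives S ~ Bin(10, 0.5).
Step 4: Two-sided exact p-value = sum of Bin(10,0.5) probabilities at or below the observed probability = 1.000000.
Step 5: alpha = 0.1. fail to reject H0.

n_eff = 10, pos = 5, neg = 5, p = 1.000000, fail to reject H0.


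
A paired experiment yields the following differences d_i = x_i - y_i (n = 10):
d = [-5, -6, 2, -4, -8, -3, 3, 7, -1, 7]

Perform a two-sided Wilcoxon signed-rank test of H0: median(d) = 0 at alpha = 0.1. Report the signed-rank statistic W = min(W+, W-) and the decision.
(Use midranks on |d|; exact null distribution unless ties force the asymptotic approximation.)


Step 1: Drop any zero differences (none here) and take |d_i|.
|d| = [5, 6, 2, 4, 8, 3, 3, 7, 1, 7]
Step 2: Midrank |d_i| (ties get averaged ranks).
ranks: |5|->6, |6|->7, |2|->2, |4|->5, |8|->10, |3|->3.5, |3|->3.5, |7|->8.5, |1|->1, |7|->8.5
Step 3: Attach original signs; sum ranks with positive sign and with negative sign.
W+ = 2 + 3.5 + 8.5 + 8.5 = 22.5
W- = 6 + 7 + 5 + 10 + 3.5 + 1 = 32.5
(Check: W+ + W- = 55 should equal n(n+1)/2 = 55.)
Step 4: Test statistic W = min(W+, W-) = 22.5.
Step 5: Ties in |d|, so use the tie-corrected normal approximation.
        E[W] = n(n+1)/4 = 10*11/4 = 27.5.
        Tie groups: |d|=3 (t=2), |d|=7 (t=2); sum(t^3 - t) = 12.
        Var[W] = n(n+1)(2n+1)/24 - sum(t^3-t)/48 = 2310/24 - 12/48 = 96.
        z = (W - E[W]) / sqrt(Var[W]) = (22.5 - 27.5) / 9.7980 = -0.5103.
        Two-sided p = 2*Phi(z) = 0.609834.
Step 6: alpha = 0.1. fail to reject H0.

W+ = 22.5, W- = 32.5, W = min = 22.5, p = 0.609834, fail to reject H0.


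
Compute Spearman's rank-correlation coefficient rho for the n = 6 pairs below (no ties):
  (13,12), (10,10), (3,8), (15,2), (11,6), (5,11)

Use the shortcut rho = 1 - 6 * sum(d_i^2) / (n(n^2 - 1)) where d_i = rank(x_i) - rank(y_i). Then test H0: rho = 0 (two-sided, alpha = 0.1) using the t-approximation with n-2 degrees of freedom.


Step 1: Rank x and y separately (midranks; no ties here).
rank(x): 13->5, 10->3, 3->1, 15->6, 11->4, 5->2
rank(y): 12->6, 10->4, 8->3, 2->1, 6->2, 11->5
Step 2: d_i = R_x(i) - R_y(i); compute d_i^2.
  (5-6)^2=1, (3-4)^2=1, (1-3)^2=4, (6-1)^2=25, (4-2)^2=4, (2-5)^2=9
sum(d^2) = 44.
Step 3: rho = 1 - 6*44 / (6*(6^2 - 1)) = 1 - 264/210 = -0.257143.
Step 4: Under H0, t = rho * sqrt((n-2)/(1-rho^2)) = -0.5322 ~ t(4).
Step 5: Two-sided p-value from the t-distribution with 4 df = 0.622787.
Step 6: alpha = 0.1. fail to reject H0.

rho = -0.2571, p = 0.622787, fail to reject H0 at alpha = 0.1.


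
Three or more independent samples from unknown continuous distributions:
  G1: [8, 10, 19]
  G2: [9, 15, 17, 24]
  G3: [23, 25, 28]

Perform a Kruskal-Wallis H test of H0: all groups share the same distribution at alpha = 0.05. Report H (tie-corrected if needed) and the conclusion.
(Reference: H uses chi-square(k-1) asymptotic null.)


Step 1: Combine all N = 10 observations and assign midranks.
sorted (value, group, rank): (8,G1,1), (9,G2,2), (10,G1,3), (15,G2,4), (17,G2,5), (19,G1,6), (23,G3,7), (24,G2,8), (25,G3,9), (28,G3,10)
Step 2: Sum ranks within each group.
R_1 = 10 (n_1 = 3)
R_2 = 19 (n_2 = 4)
R_3 = 26 (n_3 = 3)
Step 3: H = 12/(N(N+1)) * sum(R_i^2/n_i) - 3(N+1)
     = 12/(10*11) * (10^2/3 + 19^2/4 + 26^2/3) - 3*11
     = 0.109091 * 348.917 - 33
     = 5.063636.
Step 4: No ties, so H is used without correction.
Step 5: Under H0, H ~ chi^2(2); p-value = 0.079514.
Step 6: alpha = 0.05. fail to reject H0.

H = 5.0636, df = 2, p = 0.079514, fail to reject H0.


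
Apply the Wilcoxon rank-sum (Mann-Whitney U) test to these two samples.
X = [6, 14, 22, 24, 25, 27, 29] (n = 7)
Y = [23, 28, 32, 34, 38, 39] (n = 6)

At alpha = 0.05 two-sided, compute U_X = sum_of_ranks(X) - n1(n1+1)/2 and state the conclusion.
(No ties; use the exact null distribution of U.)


Step 1: Combine and sort all 13 observations; assign midranks.
sorted (value, group): (6,X), (14,X), (22,X), (23,Y), (24,X), (25,X), (27,X), (28,Y), (29,X), (32,Y), (34,Y), (38,Y), (39,Y)
ranks: 6->1, 14->2, 22->3, 23->4, 24->5, 25->6, 27->7, 28->8, 29->9, 32->10, 34->11, 38->12, 39->13
Step 2: Rank sum for X: R1 = 1 + 2 + 3 + 5 + 6 + 7 + 9 = 33.
Step 3: U_X = R1 - n1(n1+1)/2 = 33 - 7*8/2 = 33 - 28 = 5.
       U_Y = n1*n2 - U_X = 42 - 5 = 37.
Step 4: No ties, so the exact null distribution of U (based on enumerating the C(13,7) = 1716 equally likely rank assignments) gives the two-sided p-value.
Step 5: p-value = 0.022145; compare to alpha = 0.05. reject H0.

U_X = 5, p = 0.022145, reject H0 at alpha = 0.05.


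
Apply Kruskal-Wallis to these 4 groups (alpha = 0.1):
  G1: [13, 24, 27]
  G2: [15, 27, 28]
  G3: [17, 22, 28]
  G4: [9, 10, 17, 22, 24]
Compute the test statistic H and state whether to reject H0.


Step 1: Combine all N = 14 observations and assign midranks.
sorted (value, group, rank): (9,G4,1), (10,G4,2), (13,G1,3), (15,G2,4), (17,G3,5.5), (17,G4,5.5), (22,G3,7.5), (22,G4,7.5), (24,G1,9.5), (24,G4,9.5), (27,G1,11.5), (27,G2,11.5), (28,G2,13.5), (28,G3,13.5)
Step 2: Sum ranks within each group.
R_1 = 24 (n_1 = 3)
R_2 = 29 (n_2 = 3)
R_3 = 26.5 (n_3 = 3)
R_4 = 25.5 (n_4 = 5)
Step 3: H = 12/(N(N+1)) * sum(R_i^2/n_i) - 3(N+1)
     = 12/(14*15) * (24^2/3 + 29^2/3 + 26.5^2/3 + 25.5^2/5) - 3*15
     = 0.057143 * 836.467 - 45
     = 2.798095.
Step 4: Ties present; correction factor C = 1 - 30/(14^3 - 14) = 0.989011. Corrected H = 2.798095 / 0.989011 = 2.829185.
Step 5: Under H0, H ~ chi^2(3); p-value = 0.418718.
Step 6: alpha = 0.1. fail to reject H0.

H = 2.8292, df = 3, p = 0.418718, fail to reject H0.


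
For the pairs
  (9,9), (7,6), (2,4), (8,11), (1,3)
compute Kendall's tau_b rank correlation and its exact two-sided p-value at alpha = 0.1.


Step 1: Enumerate the 10 unordered pairs (i,j) with i<j and classify each by sign(x_j-x_i) * sign(y_j-y_i).
  (1,2):dx=-2,dy=-3->C; (1,3):dx=-7,dy=-5->C; (1,4):dx=-1,dy=+2->D; (1,5):dx=-8,dy=-6->C
  (2,3):dx=-5,dy=-2->C; (2,4):dx=+1,dy=+5->C; (2,5):dx=-6,dy=-3->C; (3,4):dx=+6,dy=+7->C
  (3,5):dx=-1,dy=-1->C; (4,5):dx=-7,dy=-8->C
Step 2: C = 9, D = 1, total pairs = 10.
Step 3: tau = (C - D)/(n(n-1)/2) = (9 - 1)/10 = 0.800000.
Step 4: Exact two-sided p-value (enumerate n! = 120 permutations of y under H0): p = 0.083333.
Step 5: alpha = 0.1. reject H0.

tau_b = 0.8000 (C=9, D=1), p = 0.083333, reject H0.


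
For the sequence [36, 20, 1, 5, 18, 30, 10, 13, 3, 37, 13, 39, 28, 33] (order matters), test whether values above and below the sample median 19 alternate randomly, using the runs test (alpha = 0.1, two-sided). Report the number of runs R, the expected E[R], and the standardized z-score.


Step 1: Compute median = 19; label A = above, B = below.
Labels in order: AABBBABBBABAAA  (n_A = 7, n_B = 7)
Step 2: Count runs R = 7.
Step 3: Under H0 (random ordering), E[R] = 2*n_A*n_B/(n_A+n_B) + 1 = 2*7*7/14 + 1 = 8.0000.
        Var[R] = 2*n_A*n_B*(2*n_A*n_B - n_A - n_B) / ((n_A+n_B)^2 * (n_A+n_B-1)) = 8232/2548 = 3.2308.
        SD[R] = 1.7974.
Step 4: Continuity-corrected z = (R + 0.5 - E[R]) / SD[R] = (7 + 0.5 - 8.0000) / 1.7974 = -0.2782.
Step 5: Two-sided p-value via normal approximation = 2*(1 - Phi(|z|)) = 0.780879.
Step 6: alpha = 0.1. fail to reject H0.

R = 7, z = -0.2782, p = 0.780879, fail to reject H0.


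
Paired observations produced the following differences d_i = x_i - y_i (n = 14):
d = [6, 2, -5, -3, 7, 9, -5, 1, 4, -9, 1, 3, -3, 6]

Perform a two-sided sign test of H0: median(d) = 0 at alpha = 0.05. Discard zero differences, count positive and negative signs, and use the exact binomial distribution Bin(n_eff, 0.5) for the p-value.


Step 1: Discard zero differences. Original n = 14; n_eff = number of nonzero differences = 14.
Nonzero differences (with sign): +6, +2, -5, -3, +7, +9, -5, +1, +4, -9, +1, +3, -3, +6
Step 2: Count signs: positive = 9, negative = 5.
Step 3: Under H0: P(positive) = 0.5, so the number of positives S ~ Bin(14, 0.5).
Step 4: Two-sided exact p-value = sum of Bin(14,0.5) probabilities at or below the observed probability = 0.423950.
Step 5: alpha = 0.05. fail to reject H0.

n_eff = 14, pos = 9, neg = 5, p = 0.423950, fail to reject H0.


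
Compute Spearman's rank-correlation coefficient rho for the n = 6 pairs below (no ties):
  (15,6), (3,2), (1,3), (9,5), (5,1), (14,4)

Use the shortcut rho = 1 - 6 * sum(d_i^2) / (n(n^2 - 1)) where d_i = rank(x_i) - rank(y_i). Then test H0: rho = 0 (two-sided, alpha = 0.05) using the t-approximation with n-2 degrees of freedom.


Step 1: Rank x and y separately (midranks; no ties here).
rank(x): 15->6, 3->2, 1->1, 9->4, 5->3, 14->5
rank(y): 6->6, 2->2, 3->3, 5->5, 1->1, 4->4
Step 2: d_i = R_x(i) - R_y(i); compute d_i^2.
  (6-6)^2=0, (2-2)^2=0, (1-3)^2=4, (4-5)^2=1, (3-1)^2=4, (5-4)^2=1
sum(d^2) = 10.
Step 3: rho = 1 - 6*10 / (6*(6^2 - 1)) = 1 - 60/210 = 0.714286.
Step 4: Under H0, t = rho * sqrt((n-2)/(1-rho^2)) = 2.0412 ~ t(4).
Step 5: Two-sided p-value from the t-distribution with 4 df = 0.110787.
Step 6: alpha = 0.05. fail to reject H0.

rho = 0.7143, p = 0.110787, fail to reject H0 at alpha = 0.05.


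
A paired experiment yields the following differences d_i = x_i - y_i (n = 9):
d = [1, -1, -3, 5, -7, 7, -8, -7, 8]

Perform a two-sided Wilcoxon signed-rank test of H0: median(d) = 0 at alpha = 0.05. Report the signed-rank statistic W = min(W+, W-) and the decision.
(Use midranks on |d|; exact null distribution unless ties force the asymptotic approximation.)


Step 1: Drop any zero differences (none here) and take |d_i|.
|d| = [1, 1, 3, 5, 7, 7, 8, 7, 8]
Step 2: Midrank |d_i| (ties get averaged ranks).
ranks: |1|->1.5, |1|->1.5, |3|->3, |5|->4, |7|->6, |7|->6, |8|->8.5, |7|->6, |8|->8.5
Step 3: Attach original signs; sum ranks with positive sign and with negative sign.
W+ = 1.5 + 4 + 6 + 8.5 = 20
W- = 1.5 + 3 + 6 + 8.5 + 6 = 25
(Check: W+ + W- = 45 should equal n(n+1)/2 = 45.)
Step 4: Test statistic W = min(W+, W-) = 20.
Step 5: Ties in |d|, so use the tie-corrected normal approximation.
        E[W] = n(n+1)/4 = 9*10/4 = 22.5.
        Tie groups: |d|=1 (t=2), |d|=7 (t=3), |d|=8 (t=2); sum(t^3 - t) = 36.
        Var[W] = n(n+1)(2n+1)/24 - sum(t^3-t)/48 = 1710/24 - 36/48 = 70.5.
        z = (W - E[W]) / sqrt(Var[W]) = (20 - 22.5) / 8.3964 = -0.2977.
        Two-sided p = 2*Phi(z) = 0.765897.
Step 6: alpha = 0.05. fail to reject H0.

W+ = 20, W- = 25, W = min = 20, p = 0.765897, fail to reject H0.


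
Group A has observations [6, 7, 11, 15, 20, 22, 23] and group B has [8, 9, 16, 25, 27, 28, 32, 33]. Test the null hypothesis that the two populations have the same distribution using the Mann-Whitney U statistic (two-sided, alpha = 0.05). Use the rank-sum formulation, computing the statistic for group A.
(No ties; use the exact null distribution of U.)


Step 1: Combine and sort all 15 observations; assign midranks.
sorted (value, group): (6,X), (7,X), (8,Y), (9,Y), (11,X), (15,X), (16,Y), (20,X), (22,X), (23,X), (25,Y), (27,Y), (28,Y), (32,Y), (33,Y)
ranks: 6->1, 7->2, 8->3, 9->4, 11->5, 15->6, 16->7, 20->8, 22->9, 23->10, 25->11, 27->12, 28->13, 32->14, 33->15
Step 2: Rank sum for X: R1 = 1 + 2 + 5 + 6 + 8 + 9 + 10 = 41.
Step 3: U_X = R1 - n1(n1+1)/2 = 41 - 7*8/2 = 41 - 28 = 13.
       U_Y = n1*n2 - U_X = 56 - 13 = 43.
Step 4: No ties, so the exact null distribution of U (based on enumerating the C(15,7) = 6435 equally likely rank assignments) gives the two-sided p-value.
Step 5: p-value = 0.093862; compare to alpha = 0.05. fail to reject H0.

U_X = 13, p = 0.093862, fail to reject H0 at alpha = 0.05.


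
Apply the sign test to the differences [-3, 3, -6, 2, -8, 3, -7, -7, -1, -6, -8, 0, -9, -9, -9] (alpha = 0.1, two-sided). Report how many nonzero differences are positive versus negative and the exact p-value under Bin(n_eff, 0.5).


Step 1: Discard zero differences. Original n = 15; n_eff = number of nonzero differences = 14.
Nonzero differences (with sign): -3, +3, -6, +2, -8, +3, -7, -7, -1, -6, -8, -9, -9, -9
Step 2: Count signs: positive = 3, negative = 11.
Step 3: Under H0: P(positive) = 0.5, so the number of positives S ~ Bin(14, 0.5).
Step 4: Two-sided exact p-value = sum of Bin(14,0.5) probabilities at or below the observed probability = 0.057373.
Step 5: alpha = 0.1. reject H0.

n_eff = 14, pos = 3, neg = 11, p = 0.057373, reject H0.


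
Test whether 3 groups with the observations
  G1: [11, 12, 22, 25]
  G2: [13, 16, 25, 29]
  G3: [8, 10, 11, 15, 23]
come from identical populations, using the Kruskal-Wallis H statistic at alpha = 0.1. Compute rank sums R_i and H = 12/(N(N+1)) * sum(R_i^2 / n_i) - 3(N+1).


Step 1: Combine all N = 13 observations and assign midranks.
sorted (value, group, rank): (8,G3,1), (10,G3,2), (11,G1,3.5), (11,G3,3.5), (12,G1,5), (13,G2,6), (15,G3,7), (16,G2,8), (22,G1,9), (23,G3,10), (25,G1,11.5), (25,G2,11.5), (29,G2,13)
Step 2: Sum ranks within each group.
R_1 = 29 (n_1 = 4)
R_2 = 38.5 (n_2 = 4)
R_3 = 23.5 (n_3 = 5)
Step 3: H = 12/(N(N+1)) * sum(R_i^2/n_i) - 3(N+1)
     = 12/(13*14) * (29^2/4 + 38.5^2/4 + 23.5^2/5) - 3*14
     = 0.065934 * 691.263 - 42
     = 3.577747.
Step 4: Ties present; correction factor C = 1 - 12/(13^3 - 13) = 0.994505. Corrected H = 3.577747 / 0.994505 = 3.597514.
Step 5: Under H0, H ~ chi^2(2); p-value = 0.165504.
Step 6: alpha = 0.1. fail to reject H0.

H = 3.5975, df = 2, p = 0.165504, fail to reject H0.
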